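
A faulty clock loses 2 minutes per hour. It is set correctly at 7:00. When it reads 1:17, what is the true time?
For every 60 true minutes, the faulty clock advances 58 minutes, so 1 faulty-clock minute corresponds to 60/58 true minutes.
From 7:00 to 1:17 on the faulty dial is 377 minutes.
True elapsed: 377 x 60/58 = 390 minutes = 6 hours and 30 minutes.
True time: 7:00 + 6 hours and 30 minutes = 1:30.

Final answer: 1:30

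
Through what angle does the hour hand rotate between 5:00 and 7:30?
The hour hand moves 0.5 degrees per minute.
Time elapsed: 7:30 - 5:00 = 150 minutes
Angular displacement: 150 x 0.5 = 75 degrees

Final answer: 75 degrees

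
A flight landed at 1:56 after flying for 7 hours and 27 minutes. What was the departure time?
Starting time: 1:56 = 116 total minutes past 12:00
Subtracting: 7 hours and 27 minutes = 447 minutes
116 - 447 = -331 (negative, add 12 hours = 720) = 389 minutes
= 6 hours and 29 minutes past 12:00 = 6:29

Final answer: 6:29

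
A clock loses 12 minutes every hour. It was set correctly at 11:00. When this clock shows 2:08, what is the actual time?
For every 60 true minutes, the faulty clock advances 48 minutes, so 1 faulty-clock minute corresponds to 60/48 true minutes.
From 11:00 to 2:08 on the faulty dial is 188 minutes.
True elapsed: 188 x 60/48 = 235 minutes = 3 hours and 55 minutes.
True time: 11:00 + 3 hours and 55 minutes = 2:55.

Final answer: 2:55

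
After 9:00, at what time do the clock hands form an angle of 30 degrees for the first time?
At t minutes past 9:00, the hour hand is at 30 x 9 + 0.5t degrees and the minute hand is at 6t degrees.
The smaller angle between them is 30 degrees when |30H - 5.5t| = 30 or |30H - 5.5t| = 330.
With H = 9, solve 30 x 9 - 5.5t = +/- target for each target:
  t = (30 x 9 - 30) / 5.5 = 43.64
  t = (30 x 9 + 30) / 5.5 = 54.55
  t = (30 x 9 - 330) / 5.5 = -10.91 (outside (0, 60))
  t = (30 x 9 + 330) / 5.5 = 109.09 (outside (0, 60))
Valid solutions in (0, 60): {43.64, 54.55} minutes.
The first occurrence is t = 43.64 minutes.
The hands form a 30-degree angle at 43.64 minutes past 9:00.

Final answer: 43.64 minutes past 9:00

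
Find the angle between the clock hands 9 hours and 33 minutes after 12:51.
First find the time 9 hours and 33 minutes after 12:51.
Total minutes: 12 x 60 + 51 + 9 x 60 + 33 = 1344.
1344 mod 720 = 624 minutes = 10:24.
Now compute the angle at 10:24:
Hour hand: 10 x 30 + 24 x 0.5 = 312 degrees
Minute hand: 24 x 6 = 144 degrees
Difference: |312 - 144| = 168 degrees
The angle is 168 degrees

Final answer: 168 degrees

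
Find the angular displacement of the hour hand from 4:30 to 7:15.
The hour hand moves 0.5 degrees per minute.
Time elapsed: 7:15 - 4:30 = 165 minutes
Angular displacement: 165 x 0.5 = 82.5 degrees

Final answer: 82.5 degrees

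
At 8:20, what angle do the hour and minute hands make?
Hour hand position: 8 x 30 + 20 x 0.5 = 250 degrees
Minute hand position: 20 x 6 = 120 degrees
Difference: |250 - 120| = 130 degrees
The angle between the hands is 130 degrees

Final answer: 130 degrees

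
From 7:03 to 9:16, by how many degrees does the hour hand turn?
The hour hand moves 0.5 degrees per minute.
Time elapsed: 9:16 - 7:03 = 133 minutes
Angular displacement: 133 x 0.5 = 66.5 degrees

Final answer: 66.5 degrees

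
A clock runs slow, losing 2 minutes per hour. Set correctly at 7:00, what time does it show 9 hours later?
For every 60 true minutes, the faulty clock advances 60 - 2 = 58 minutes.
True elapsed: 9 hours = 540 minutes.
Faulty clock advances: 540 x 58/60 = 522 minutes (drift: 18 minutes behind).
Shown time: 7:00 + 522 minutes = 3:42.

Final answer: 3:42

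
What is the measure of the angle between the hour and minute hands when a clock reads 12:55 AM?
Hour hand position: 0 x 30 + 55 x 0.5 = 27.5 degrees
Minute hand position: 55 x 6 = 330 degrees
Difference: |27.5 - 330| = 302.5 degrees
Since 302.5 > 180, the smaller angle is 360 - 302.5 = 57.5 degrees

Final answer: 57.5 degrees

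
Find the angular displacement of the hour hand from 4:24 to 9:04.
The hour hand moves 0.5 degrees per minute.
Time elapsed: 9:04 - 4:24 = 280 minutes
Angular displacement: 280 x 0.5 = 140 degrees

Final answer: 140 degrees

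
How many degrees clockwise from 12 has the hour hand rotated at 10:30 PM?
The hour hand moves 30 degrees per hour and 0.5 degrees per minute.
At 10:30: (10) x 30 + 30 x 0.5 = 300 + 15 = 315 degrees

Final answer: 315 degrees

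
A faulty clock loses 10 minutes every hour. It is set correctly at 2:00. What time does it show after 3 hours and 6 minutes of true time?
For every 60 true minutes, the faulty clock advances 60 - 10 = 50 minutes.
True elapsed: 3 hours and 6 minutes = 186 minutes.
Faulty clock advances: 186 x 50/60 = 155 minutes (drift: 31 minutes behind).
Shown time: 2:00 + 155 minutes = 4:35.

Final answer: 4:35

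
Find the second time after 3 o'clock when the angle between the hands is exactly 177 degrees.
At t minutes past 3:00, the hour hand is at 30 x 3 + 0.5t degrees and the minute hand is at 6t degrees.
The smaller angle between them is 177 degrees when |30H - 5.5t| = 177 or |30H - 5.5t| = 183.
With H = 3, solve 30 x 3 - 5.5t = +/- target for each target:
  t = (30 x 3 - 177) / 5.5 = -15.82 (outside (0, 60))
  t = (30 x 3 + 177) / 5.5 = 48.55
  t = (30 x 3 - 183) / 5.5 = -16.91 (outside (0, 60))
  t = (30 x 3 + 183) / 5.5 = 49.64
Valid solutions in (0, 60): {48.55, 49.64} minutes.
The second occurrence is t = 49.64 minutes.
The hands form a 177-degree angle at 49.64 minutes past 3:00.

Final answer: 49.64 minutes past 3:00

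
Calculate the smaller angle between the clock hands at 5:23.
Hour hand position: 5 x 30 + 23 x 0.5 = 161.5 degrees
Minute hand position: 23 x 6 = 138 degrees
Difference: |161.5 - 138| = 23.5 degrees
The angle between the hands is 23.5 degrees

Final answer: 23.5 degrees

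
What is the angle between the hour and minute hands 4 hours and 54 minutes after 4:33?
First find the time 4 hours and 54 minutes after 4:33.
Total minutes: 4 x 60 + 33 + 4 x 60 + 54 = 567.
567 mod 720 = 567 minutes = 9:27.
Now compute the angle at 9:27:
Hour hand: 9 x 30 + 27 x 0.5 = 283.5 degrees
Minute hand: 27 x 6 = 162 degrees
Difference: |283.5 - 162| = 121.5 degrees
The angle is 121.5 degrees

Final answer: 121.5 degrees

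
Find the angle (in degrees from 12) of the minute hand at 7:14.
The minute hand moves 6 degrees per minute.
At 7:14: 14 x 6 = 84 degrees

Final answer: 84 degrees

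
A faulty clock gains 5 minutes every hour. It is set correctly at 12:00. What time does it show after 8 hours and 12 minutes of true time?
For every 60 true minutes, the faulty clock advances 60 + 5 = 65 minutes.
True elapsed: 8 hours and 12 minutes = 492 minutes.
Faulty clock advances: 492 x 65/60 = 533 minutes (drift: 41 minutes ahead).
Shown time: 12:00 + 533 minutes = 8:53.

Final answer: 8:53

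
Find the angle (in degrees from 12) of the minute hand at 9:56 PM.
The minute hand moves 6 degrees per minute.
At 9:56: 56 x 6 = 336 degrees

Final answer: 336 degrees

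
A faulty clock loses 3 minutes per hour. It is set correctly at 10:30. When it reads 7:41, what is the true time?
For every 60 true minutes, the faulty clock advances 57 minutes, so 1 faulty-clock minute corresponds to 60/57 true minutes.
From 10:30 to 7:41 on the faulty dial is 551 minutes.
True elapsed: 551 x 60/57 = 580 minutes = 9 hours and 40 minutes.
True time: 10:30 + 9 hours and 40 minutes = 8:10.

Final answer: 8:10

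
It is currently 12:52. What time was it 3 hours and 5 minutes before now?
Starting time: 12:52 = 52 total minutes past 12:00
Subtracting: 3 hours and 5 minutes = 185 minutes
52 - 185 = -133 (negative, add 12 hours = 720) = 587 minutes
= 9 hours and 47 minutes past 12:00 = 9:47

Final answer: 9:47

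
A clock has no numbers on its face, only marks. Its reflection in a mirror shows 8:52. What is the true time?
Reflection across the vertical (12-6) axis maps a hand at angle A degrees to (360 - A) degrees, which sends a reading of T minutes past 12:00 to (720 - T) minutes past 12:00.
Mirror reads 8:52 = 532 minutes past 12:00.
Actual time: (720 - 532) mod 720 = 188 minutes = 3:08.

Final answer: 3:08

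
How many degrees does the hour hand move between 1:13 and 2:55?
The hour hand moves 0.5 degrees per minute.
Time elapsed: 2:55 - 1:13 = 102 minutes
Angular displacement: 102 x 0.5 = 51 degrees

Final answer: 51 degrees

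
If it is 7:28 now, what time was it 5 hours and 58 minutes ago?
Starting time: 7:28 = 448 total minutes past 12:00
Subtracting: 5 hours and 58 minutes = 358 minutes
448 - 358 = 90 minutes
= 1 hour and 30 minutes past 12:00 = 1:30

Final answer: 1:30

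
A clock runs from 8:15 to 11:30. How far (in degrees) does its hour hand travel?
The hour hand moves 0.5 degrees per minute.
Time elapsed: 11:30 - 8:15 = 195 minutes
Angular displacement: 195 x 0.5 = 97.5 degrees

Final answer: 97.5 degrees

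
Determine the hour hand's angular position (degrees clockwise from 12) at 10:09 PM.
The hour hand moves 30 degrees per hour and 0.5 degrees per minute.
At 10:09: (10) x 30 + 9 x 0.5 = 300 + 4.5 = 304.5 degrees

Final answer: 304.5 degrees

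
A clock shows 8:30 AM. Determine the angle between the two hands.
Hour hand position: 8 x 30 + 30 x 0.5 = 255 degrees
Minute hand position: 30 x 6 = 180 degrees
Difference: |255 - 180| = 75 degrees
The angle between the hands is 75 degrees

Final answer: 75 degrees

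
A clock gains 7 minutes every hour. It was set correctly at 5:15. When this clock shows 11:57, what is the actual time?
For every 60 true minutes, the faulty clock advances 67 minutes, so 1 faulty-clock minute corresponds to 60/67 true minutes.
From 5:15 to 11:57 on the faulty dial is 402 minutes.
True elapsed: 402 x 60/67 = 360 minutes = 6 hours.
True time: 5:15 + 6 hours = 11:15.

Final answer: 11:15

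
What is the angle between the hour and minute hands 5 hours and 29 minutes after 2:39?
First find the time 5 hours and 29 minutes after 2:39.
Total minutes: 2 x 60 + 39 + 5 x 60 + 29 = 488.
488 mod 720 = 488 minutes = 8:08.
Now compute the angle at 8:08:
Hour hand: 8 x 30 + 8 x 0.5 = 244 degrees
Minute hand: 8 x 6 = 48 degrees
Difference: |244 - 48| = 196 degrees
Smaller angle: 360 - 196 = 164 degrees

Final answer: 164 degrees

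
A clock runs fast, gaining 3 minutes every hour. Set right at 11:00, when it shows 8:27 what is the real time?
For every 60 true minutes, the faulty clock advances 63 minutes, so 1 faulty-clock minute corresponds to 60/63 true minutes.
From 11:00 to 8:27 on the faulty dial is 567 minutes.
True elapsed: 567 x 60/63 = 540 minutes = 9 hours.
True time: 11:00 + 9 hours = 8:00.

Final answer: 8:00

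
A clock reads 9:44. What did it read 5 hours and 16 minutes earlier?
Starting time: 9:44 = 584 total minutes past 12:00
Subtracting: 5 hours and 16 minutes = 316 minutes
584 - 316 = 268 minutes
= 4 hours and 28 minutes past 12:00 = 4:28

Final answer: 4:28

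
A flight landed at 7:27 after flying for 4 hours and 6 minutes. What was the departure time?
Starting time: 7:27 = 447 total minutes past 12:00
Subtracting: 4 hours and 6 minutes = 246 minutes
447 - 246 = 201 minutes
= 3 hours and 21 minutes past 12:00 = 3:21

Final answer: 3:21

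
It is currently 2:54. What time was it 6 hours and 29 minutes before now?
Starting time: 2:54 = 174 total minutes past 12:00
Subtracting: 6 hours and 29 minutes = 389 minutes
174 - 389 = -215 (negative, add 12 hours = 720) = 505 minutes
= 8 hours and 25 minutes past 12:00 = 8:25

Final answer: 8:25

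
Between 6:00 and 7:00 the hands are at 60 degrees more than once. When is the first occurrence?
At t minutes past 6:00, the hour hand is at 30 x 6 + 0.5t degrees and the minute hand is at 6t degrees.
The smaller angle between them is 60 degrees when |30H - 5.5t| = 60 or |30H - 5.5t| = 300.
With H = 6, solve 30 x 6 - 5.5t = +/- target for each target:
  t = (30 x 6 - 60) / 5.5 = 21.82
  t = (30 x 6 + 60) / 5.5 = 43.64
  t = (30 x 6 - 300) / 5.5 = -21.82 (outside (0, 60))
  t = (30 x 6 + 300) / 5.5 = 87.27 (outside (0, 60))
Valid solutions in (0, 60): {21.82, 43.64} minutes.
The first occurrence is t = 21.82 minutes.
The hands form a 60-degree angle at 21.82 minutes past 6:00.

Final answer: 21.82 minutes past 6:00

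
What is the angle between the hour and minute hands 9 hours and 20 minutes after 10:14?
First find the time 9 hours and 20 minutes after 10:14.
Total minutes: 10 x 60 + 14 + 9 x 60 + 20 = 1174.
1174 mod 720 = 454 minutes = 7:34.
Now compute the angle at 7:34:
Hour hand: 7 x 30 + 34 x 0.5 = 227 degrees
Minute hand: 34 x 6 = 204 degrees
Difference: |227 - 204| = 23 degrees
The angle is 23 degrees

Final answer: 23 degrees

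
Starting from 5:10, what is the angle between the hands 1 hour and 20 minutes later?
First find the time 1 hour and 20 minutes after 5:10.
Total minutes: 5 x 60 + 10 + 1 x 60 + 20 = 390.
390 mod 720 = 390 minutes = 6:30.
Now compute the angle at 6:30:
Hour hand: 6 x 30 + 30 x 0.5 = 195 degrees
Minute hand: 30 x 6 = 180 degrees
Difference: |195 - 180| = 15 degrees
The angle is 15 degrees

Final answer: 15 degrees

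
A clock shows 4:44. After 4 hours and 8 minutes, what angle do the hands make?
First find the time 4 hours and 8 minutes after 4:44.
Total minutes: 4 x 60 + 44 + 4 x 60 + 8 = 532.
532 mod 720 = 532 minutes = 8:52.
Now compute the angle at 8:52:
Hour hand: 8 x 30 + 52 x 0.5 = 266 degrees
Minute hand: 52 x 6 = 312 degrees
Difference: |266 - 312| = 46 degrees
The angle is 46 degrees

Final answer: 46 degrees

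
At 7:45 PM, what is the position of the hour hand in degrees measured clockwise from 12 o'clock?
The hour hand moves 30 degrees per hour and 0.5 degrees per minute.
At 7:45: (7) x 30 + 45 x 0.5 = 210 + 22.5 = 232.5 degrees

Final answer: 232.5 degrees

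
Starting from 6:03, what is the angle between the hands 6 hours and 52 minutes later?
First find the time 6 hours and 52 minutes after 6:03.
Total minutes: 6 x 60 + 3 + 6 x 60 + 52 = 775.
775 mod 720 = 55 minutes = 12:55.
Now compute the angle at 12:55:
Hour hand: 0 x 30 + 55 x 0.5 = 27.5 degrees
Minute hand: 55 x 6 = 330 degrees
Difference: |27.5 - 330| = 302.5 degrees
Smaller angle: 360 - 302.5 = 57.5 degrees

Final answer: 57.5 degrees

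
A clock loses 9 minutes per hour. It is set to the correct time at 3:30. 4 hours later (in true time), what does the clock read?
For every 60 true minutes, the faulty clock advances 60 - 9 = 51 minutes.
True elapsed: 4 hours = 240 minutes.
Faulty clock advances: 240 x 51/60 = 204 minutes (drift: 36 minutes behind).
Shown time: 3:30 + 204 minutes = 6:54.

Final answer: 6:54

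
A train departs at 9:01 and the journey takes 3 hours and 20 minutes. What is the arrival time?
Starting time: 9:01
Adding 20 minutes to 1 minute: 1 + 20 = 21 minutes
Adding 3 hours: 9 + 3 = 12
Final time: 12:21

Final answer: 12:21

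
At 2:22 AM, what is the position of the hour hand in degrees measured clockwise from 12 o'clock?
The hour hand moves 30 degrees per hour and 0.5 degrees per minute.
At 2:22: (2) x 30 + 22 x 0.5 = 60 + 11 = 71 degrees

Final answer: 71 degrees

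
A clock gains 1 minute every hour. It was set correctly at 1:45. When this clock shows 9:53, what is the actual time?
For every 60 true minutes, the faulty clock advances 61 minutes, so 1 faulty-clock minute corresponds to 60/61 true minutes.
From 1:45 to 9:53 on the faulty dial is 488 minutes.
True elapsed: 488 x 60/61 = 480 minutes = 8 hours.
True time: 1:45 + 8 hours = 9:45.

Final answer: 9:45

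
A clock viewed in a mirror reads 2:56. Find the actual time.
Reflection across the vertical (12-6) axis maps a hand at angle A degrees to (360 - A) degrees, which sends a reading of T minutes past 12:00 to (720 - T) minutes past 12:00.
Mirror reads 2:56 = 176 minutes past 12:00.
Actual time: (720 - 176) mod 720 = 544 minutes = 9:04.

Final answer: 9:04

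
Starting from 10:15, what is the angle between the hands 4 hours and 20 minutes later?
First find the time 4 hours and 20 minutes after 10:15.
Total minutes: 10 x 60 + 15 + 4 x 60 + 20 = 875.
875 mod 720 = 155 minutes = 2:35.
Now compute the angle at 2:35:
Hour hand: 2 x 30 + 35 x 0.5 = 77.5 degrees
Minute hand: 35 x 6 = 210 degrees
Difference: |77.5 - 210| = 132.5 degrees
The angle is 132.5 degrees

Final answer: 132.5 degrees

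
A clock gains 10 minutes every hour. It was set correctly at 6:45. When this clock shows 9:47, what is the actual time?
For every 60 true minutes, the faulty clock advances 70 minutes, so 1 faulty-clock minute corresponds to 60/70 true minutes.
From 6:45 to 9:47 on the faulty dial is 182 minutes.
True elapsed: 182 x 60/70 = 156 minutes = 2 hours and 36 minutes.
True time: 6:45 + 2 hours and 36 minutes = 9:21.

Final answer: 9:21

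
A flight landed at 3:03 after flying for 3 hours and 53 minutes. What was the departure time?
Starting time: 3:03 = 183 total minutes past 12:00
Subtracting: 3 hours and 53 minutes = 233 minutes
183 - 233 = -50 (negative, add 12 hours = 720) = 670 minutes
= 11 hours and 10 minutes past 12:00 = 11:10

Final answer: 11:10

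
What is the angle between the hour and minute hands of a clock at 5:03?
Hour hand position: 5 x 30 + 3 x 0.5 = 151.5 degrees
Minute hand position: 3 x 6 = 18 degrees
Difference: |151.5 - 18| = 133.5 degrees
The angle between the hands is 133.5 degrees

Final answer: 133.5 degrees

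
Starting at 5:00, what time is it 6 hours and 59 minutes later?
Starting time: 5:00
Adding 59 minutes to 0 minutes: 0 + 59 = 59 minutes
Adding 6 hours: 5 + 6 = 11
Final time: 11:59

Final answer: 11:59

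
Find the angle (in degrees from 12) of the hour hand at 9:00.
The hour hand moves 30 degrees per hour and 0.5 degrees per minute.
At 9:00: (9) x 30 + 0 x 0.5 = 270 + 0 = 270 degrees

Final answer: 270 degrees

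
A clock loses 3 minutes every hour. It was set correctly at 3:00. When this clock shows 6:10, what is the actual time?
For every 60 true minutes, the faulty clock advances 57 minutes, so 1 faulty-clock minute corresponds to 60/57 true minutes.
From 3:00 to 6:10 on the faulty dial is 190 minutes.
True elapsed: 190 x 60/57 = 200 minutes = 3 hours and 20 minutes.
True time: 3:00 + 3 hours and 20 minutes = 6:20.

Final answer: 6:20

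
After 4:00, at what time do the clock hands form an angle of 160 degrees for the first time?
At t minutes past 4:00, the hour hand is at 30 x 4 + 0.5t degrees and the minute hand is at 6t degrees.
The smaller angle between them is 160 degrees when |30H - 5.5t| = 160 or |30H - 5.5t| = 200.
With H = 4, solve 30 x 4 - 5.5t = +/- target for each target:
  t = (30 x 4 - 160) / 5.5 = -7.27 (outside (0, 60))
  t = (30 x 4 + 160) / 5.5 = 50.91
  t = (30 x 4 - 200) / 5.5 = -14.55 (outside (0, 60))
  t = (30 x 4 + 200) / 5.5 = 58.18
Valid solutions in (0, 60): {50.91, 58.18} minutes.
The first occurrence is t = 50.91 minutes.
The hands form a 160-degree angle at 50.91 minutes past 4:00.

Final answer: 50.91 minutes past 4:00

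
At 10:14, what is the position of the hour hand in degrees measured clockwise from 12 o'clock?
The hour hand moves 30 degrees per hour and 0.5 degrees per minute.
At 10:14: (10) x 30 + 14 x 0.5 = 300 + 7 = 307 degrees

Final answer: 307 degrees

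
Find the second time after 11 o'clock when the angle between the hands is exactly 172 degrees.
At t minutes past 11:00, the hour hand is at 30 x 11 + 0.5t degrees and the minute hand is at 6t degrees.
The smaller angle between them is 172 degrees when |30H - 5.5t| = 172 or |30H - 5.5t| = 188.
With H = 11, solve 30 x 11 - 5.5t = +/- target for each target:
  t = (30 x 11 - 172) / 5.5 = 28.73
  t = (30 x 11 + 172) / 5.5 = 91.27 (outside (0, 60))
  t = (30 x 11 - 188) / 5.5 = 25.82
  t = (30 x 11 + 188) / 5.5 = 94.18 (outside (0, 60))
Valid solutions in (0, 60): {25.82, 28.73} minutes.
The second occurrence is t = 28.73 minutes.
The hands form a 172-degree angle at 28.73 minutes past 11:00.

Final answer: 28.73 minutes past 11:00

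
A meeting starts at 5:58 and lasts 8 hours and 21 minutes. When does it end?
Starting time: 5:58
Adding 21 minutes to 58 minutes: 58 + 21 = 79 minutes = 1 hour and 19 minutes
Adding 8 hours: 5 + 8 + 1 (carry) = 14 - 12 = 2
Final time: 2:19

Final answer: 2:19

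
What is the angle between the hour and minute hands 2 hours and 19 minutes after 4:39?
First find the time 2 hours and 19 minutes after 4:39.
Total minutes: 4 x 60 + 39 + 2 x 60 + 19 = 418.
418 mod 720 = 418 minutes = 6:58.
Now compute the angle at 6:58:
Hour hand: 6 x 30 + 58 x 0.5 = 209 degrees
Minute hand: 58 x 6 = 348 degrees
Difference: |209 - 348| = 139 degrees
The angle is 139 degrees

Final answer: 139 degrees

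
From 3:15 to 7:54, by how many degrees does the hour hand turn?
The hour hand moves 0.5 degrees per minute.
Time elapsed: 7:54 - 3:15 = 279 minutes
Angular displacement: 279 x 0.5 = 139.5 degrees

Final answer: 139.5 degrees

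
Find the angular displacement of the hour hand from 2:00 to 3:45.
The hour hand moves 0.5 degrees per minute.
Time elapsed: 3:45 - 2:00 = 105 minutes
Angular displacement: 105 x 0.5 = 52.5 degrees

Final answer: 52.5 degrees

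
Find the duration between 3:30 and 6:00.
From 3:30 to 6:00:
(6 x 60 + 0) - (3 x 60 + 30) = 360 - 210 = 150 minutes
= 2 hours and 30 minutes

Final answer: 2 hours and 30 minutes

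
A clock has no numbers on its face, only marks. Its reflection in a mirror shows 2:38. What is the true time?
Reflection across the vertical (12-6) axis maps a hand at angle A degrees to (360 - A) degrees, which sends a reading of T minutes past 12:00 to (720 - T) minutes past 12:00.
Mirror reads 2:38 = 158 minutes past 12:00.
Actual time: (720 - 158) mod 720 = 562 minutes = 9:22.

Final answer: 9:22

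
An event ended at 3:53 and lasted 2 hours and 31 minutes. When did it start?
Starting time: 3:53 = 233 total minutes past 12:00
Subtracting: 2 hours and 31 minutes = 151 minutes
233 - 151 = 82 minutes
= 1 hour and 22 minutes past 12:00 = 1:22

Final answer: 1:22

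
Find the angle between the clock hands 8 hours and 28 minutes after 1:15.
First find the time 8 hours and 28 minutes after 1:15.
Total minutes: 1 x 60 + 15 + 8 x 60 + 28 = 583.
583 mod 720 = 583 minutes = 9:43.
Now compute the angle at 9:43:
Hour hand: 9 x 30 + 43 x 0.5 = 291.5 degrees
Minute hand: 43 x 6 = 258 degrees
Difference: |291.5 - 258| = 33.5 degrees
The angle is 33.5 degrees

Final answer: 33.5 degrees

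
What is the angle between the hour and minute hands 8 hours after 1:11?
First find the time 8 hours after 1:11.
Total minutes: 1 x 60 + 11 + 8 x 60 + 0 = 551.
551 mod 720 = 551 minutes = 9:11.
Now compute the angle at 9:11:
Hour hand: 9 x 30 + 11 x 0.5 = 275.5 degrees
Minute hand: 11 x 6 = 66 degrees
Difference: |275.5 - 66| = 209.5 degrees
Smaller angle: 360 - 209.5 = 150.5 degrees

Final answer: 150.5 degrees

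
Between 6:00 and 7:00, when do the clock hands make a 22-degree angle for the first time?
At t minutes past 6:00, the hour hand is at 30 x 6 + 0.5t degrees and the minute hand is at 6t degrees.
The smaller angle between them is 22 degrees when |30H - 5.5t| = 22 or |30H - 5.5t| = 338.
With H = 6, solve 30 x 6 - 5.5t = +/- target for each target:
  t = (30 x 6 - 22) / 5.5 = 28.73
  t = (30 x 6 + 22) / 5.5 = 36.73
  t = (30 x 6 - 338) / 5.5 = -28.73 (outside (0, 60))
  t = (30 x 6 + 338) / 5.5 = 94.18 (outside (0, 60))
Valid solutions in (0, 60): {28.73, 36.73} minutes.
The first occurrence is t = 28.73 minutes.
The hands form a 22-degree angle at 28.73 minutes past 6:00.

Final answer: 28.73 minutes past 6:00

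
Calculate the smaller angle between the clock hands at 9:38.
Hour hand position: 9 x 30 + 38 x 0.5 = 289 degrees
Minute hand position: 38 x 6 = 228 degrees
Difference: |289 - 228| = 61 degrees
The angle between the hands is 61 degrees

Final answer: 61 degrees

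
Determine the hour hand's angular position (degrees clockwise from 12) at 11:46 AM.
The hour hand moves 30 degrees per hour and 0.5 degrees per minute.
At 11:46: (11) x 30 + 46 x 0.5 = 330 + 23 = 353 degrees

Final answer: 353 degrees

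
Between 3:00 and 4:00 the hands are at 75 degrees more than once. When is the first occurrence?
At t minutes past 3:00, the hour hand is at 30 x 3 + 0.5t degrees and the minute hand is at 6t degrees.
The smaller angle between them is 75 degrees when |30H - 5.5t| = 75 or |30H - 5.5t| = 285.
With H = 3, solve 30 x 3 - 5.5t = +/- target for each target:
  t = (30 x 3 - 75) / 5.5 = 2.73
  t = (30 x 3 + 75) / 5.5 = 30
  t = (30 x 3 - 285) / 5.5 = -35.45 (outside (0, 60))
  t = (30 x 3 + 285) / 5.5 = 68.18 (outside (0, 60))
Valid solutions in (0, 60): {2.73, 30} minutes.
The first occurrence is t = 2.73 minutes.
The hands form a 75-degree angle at 2.73 minutes past 3:00.

Final answer: 2.73 minutes past 3:00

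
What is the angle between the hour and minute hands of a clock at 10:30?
Hour hand position: 10 x 30 + 30 x 0.5 = 315 degrees
Minute hand position: 30 x 6 = 180 degrees
Difference: |315 - 180| = 135 degrees
The angle between the hands is 135 degrees

Final answer: 135 degrees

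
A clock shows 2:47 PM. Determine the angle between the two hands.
Hour hand position: 2 x 30 + 47 x 0.5 = 83.5 degrees
Minute hand position: 47 x 6 = 282 degrees
Difference: |83.5 - 282| = 198.5 degrees
Since 198.5 > 180, the smaller angle is 360 - 198.5 = 161.5 degrees

Final answer: 161.5 degrees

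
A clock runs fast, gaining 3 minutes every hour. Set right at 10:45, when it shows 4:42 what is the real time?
For every 60 true minutes, the faulty clock advances 63 minutes, so 1 faulty-clock minute corresponds to 60/63 true minutes.
From 10:45 to 4:42 on the faulty dial is 357 minutes.
True elapsed: 357 x 60/63 = 340 minutes = 5 hours and 40 minutes.
True time: 10:45 + 5 hours and 40 minutes = 4:25.

Final answer: 4:25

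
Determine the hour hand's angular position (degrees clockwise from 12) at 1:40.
The hour hand moves 30 degrees per hour and 0.5 degrees per minute.
At 1:40: (1) x 30 + 40 x 0.5 = 30 + 20 = 50 degrees

Final answer: 50 degrees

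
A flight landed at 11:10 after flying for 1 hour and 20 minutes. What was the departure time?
Starting time: 11:10 = 670 total minutes past 12:00
Subtracting: 1 hour and 20 minutes = 80 minutes
670 - 80 = 590 minutes
= 9 hours and 50 minutes past 12:00 = 9:50

Final answer: 9:50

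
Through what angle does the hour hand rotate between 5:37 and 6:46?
The hour hand moves 0.5 degrees per minute.
Time elapsed: 6:46 - 5:37 = 69 minutes
Angular displacement: 69 x 0.5 = 34.5 degrees

Final answer: 34.5 degrees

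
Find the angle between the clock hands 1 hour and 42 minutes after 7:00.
First find the time 1 hour and 42 minutes after 7:00.
Total minutes: 7 x 60 + 0 + 1 x 60 + 42 = 522.
522 mod 720 = 522 minutes = 8:42.
Now compute the angle at 8:42:
Hour hand: 8 x 30 + 42 x 0.5 = 261 degrees
Minute hand: 42 x 6 = 252 degrees
Difference: |261 - 252| = 9 degrees
The angle is 9 degrees

Final answer: 9 degrees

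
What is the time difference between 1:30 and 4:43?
From 1:30 to 4:43:
(4 x 60 + 43) - (1 x 60 + 30) = 283 - 90 = 193 minutes
= 3 hours and 13 minutes

Final answer: 3 hours and 13 minutes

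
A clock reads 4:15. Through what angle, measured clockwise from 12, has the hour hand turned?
The hour hand moves 30 degrees per hour and 0.5 degrees per minute.
At 4:15: (4) x 30 + 15 x 0.5 = 120 + 7.5 = 127.5 degrees

Final answer: 127.5 degrees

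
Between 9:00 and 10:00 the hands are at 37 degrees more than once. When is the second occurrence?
At t minutes past 9:00, the hour hand is at 30 x 9 + 0.5t degrees and the minute hand is at 6t degrees.
The smaller angle between them is 37 degrees when |30H - 5.5t| = 37 or |30H - 5.5t| = 323.
With H = 9, solve 30 x 9 - 5.5t = +/- target for each target:
  t = (30 x 9 - 37) / 5.5 = 42.36
  t = (30 x 9 + 37) / 5.5 = 55.82
  t = (30 x 9 - 323) / 5.5 = -9.64 (outside (0, 60))
  t = (30 x 9 + 323) / 5.5 = 107.82 (outside (0, 60))
Valid solutions in (0, 60): {42.36, 55.82} minutes.
The second occurrence is t = 55.82 minutes.
The hands form a 37-degree angle at 55.82 minutes past 9:00.

Final answer: 55.82 minutes past 9:00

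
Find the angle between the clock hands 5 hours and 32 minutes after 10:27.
First find the time 5 hours and 32 minutes after 10:27.
Total minutes: 10 x 60 + 27 + 5 x 60 + 32 = 959.
959 mod 720 = 239 minutes = 3:59.
Now compute the angle at 3:59:
Hour hand: 3 x 30 + 59 x 0.5 = 119.5 degrees
Minute hand: 59 x 6 = 354 degrees
Difference: |119.5 - 354| = 234.5 degrees
Smaller angle: 360 - 234.5 = 125.5 degrees

Final answer: 125.5 degrees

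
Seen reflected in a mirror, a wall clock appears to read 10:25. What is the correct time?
Reflection across the vertical (12-6) axis maps a hand at angle A degrees to (360 - A) degrees, which sends a reading of T minutes past 12:00 to (720 - T) minutes past 12:00.
Mirror reads 10:25 = 625 minutes past 12:00.
Actual time: (720 - 625) mod 720 = 95 minutes = 1:35.

Final answer: 1:35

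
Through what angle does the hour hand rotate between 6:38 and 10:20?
The hour hand moves 0.5 degrees per minute.
Time elapsed: 10:20 - 6:38 = 222 minutes
Angular displacement: 222 x 0.5 = 111 degrees

Final answer: 111 degrees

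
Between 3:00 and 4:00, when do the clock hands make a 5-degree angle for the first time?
At t minutes past 3:00, the hour hand is at 30 x 3 + 0.5t degrees and the minute hand is at 6t degrees.
The smaller angle between them is 5 degrees when |30H - 5.5t| = 5 or |30H - 5.5t| = 355.
With H = 3, solve 30 x 3 - 5.5t = +/- target for each target:
  t = (30 x 3 - 5) / 5.5 = 15.45
  t = (30 x 3 + 5) / 5.5 = 17.27
  t = (30 x 3 - 355) / 5.5 = -48.18 (outside (0, 60))
  t = (30 x 3 + 355) / 5.5 = 80.91 (outside (0, 60))
Valid solutions in (0, 60): {15.45, 17.27} minutes.
The first occurrence is t = 15.45 minutes.
The hands form a 5-degree angle at 15.45 minutes past 3:00.

Final answer: 15.45 minutes past 3:00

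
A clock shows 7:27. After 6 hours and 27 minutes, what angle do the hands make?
First find the time 6 hours and 27 minutes after 7:27.
Total minutes: 7 x 60 + 27 + 6 x 60 + 27 = 834.
834 mod 720 = 114 minutes = 1:54.
Now compute the angle at 1:54:
Hour hand: 1 x 30 + 54 x 0.5 = 57 degrees
Minute hand: 54 x 6 = 324 degrees
Difference: |57 - 324| = 267 degrees
Smaller angle: 360 - 267 = 93 degrees

Final answer: 93 degrees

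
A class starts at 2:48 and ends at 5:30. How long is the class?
From 2:48 to 5:30:
(5 x 60 + 30) - (2 x 60 + 48) = 330 - 168 = 162 minutes
= 2 hours and 42 minutes

Final answer: 2 hours and 42 minutes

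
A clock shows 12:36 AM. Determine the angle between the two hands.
Hour hand position: 0 x 30 + 36 x 0.5 = 18 degrees
Minute hand position: 36 x 6 = 216 degrees
Difference: |18 - 216| = 198 degrees
Since 198 > 180, the smaller angle is 360 - 198 = 162 degrees

Final answer: 162 degrees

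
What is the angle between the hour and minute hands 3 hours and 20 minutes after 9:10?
First find the time 3 hours and 20 minutes after 9:10.
Total minutes: 9 x 60 + 10 + 3 x 60 + 20 = 750.
750 mod 720 = 30 minutes = 12:30.
Now compute the angle at 12:30:
Hour hand: 0 x 30 + 30 x 0.5 = 15 degrees
Minute hand: 30 x 6 = 180 degrees
Difference: |15 - 180| = 165 degrees
The angle is 165 degrees

Final answer: 165 degrees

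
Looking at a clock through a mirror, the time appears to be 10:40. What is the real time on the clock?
Reflection across the vertical (12-6) axis maps a hand at angle A degrees to (360 - A) degrees, which sends a reading of T minutes past 12:00 to (720 - T) minutes past 12:00.
Mirror reads 10:40 = 640 minutes past 12:00.
Actual time: (720 - 640) mod 720 = 80 minutes = 1:20.

Final answer: 1:20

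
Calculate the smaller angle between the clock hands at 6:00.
Hour hand position: 6 x 30 + 0 x 0.5 = 180 degrees
Minute hand position: 0 x 6 = 0 degrees
Difference: |180 - 0| = 180 degrees
The angle between the hands is 180 degrees

Final answer: 180 degrees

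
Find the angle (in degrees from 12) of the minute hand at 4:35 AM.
The minute hand moves 6 degrees per minute.
At 4:35: 35 x 6 = 210 degrees

Final answer: 210 degrees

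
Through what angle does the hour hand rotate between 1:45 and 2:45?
The hour hand moves 0.5 degrees per minute.
Time elapsed: 2:45 - 1:45 = 60 minutes
Angular displacement: 60 x 0.5 = 30 degrees

Final answer: 30 degrees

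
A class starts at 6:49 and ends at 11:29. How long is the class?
From 6:49 to 11:29:
(11 x 60 + 29) - (6 x 60 + 49) = 689 - 409 = 280 minutes
= 4 hours and 40 minutes

Final answer: 4 hours and 40 minutes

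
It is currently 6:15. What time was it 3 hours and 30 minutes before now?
Starting time: 6:15 = 375 total minutes past 12:00
Subtracting: 3 hours and 30 minutes = 210 minutes
375 - 210 = 165 minutes
= 2 hours and 45 minutes past 12:00 = 2:45

Final answer: 2:45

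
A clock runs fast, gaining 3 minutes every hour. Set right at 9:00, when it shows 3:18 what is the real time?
For every 60 true minutes, the faulty clock advances 63 minutes, so 1 faulty-clock minute corresponds to 60/63 true minutes.
From 9:00 to 3:18 on the faulty dial is 378 minutes.
True elapsed: 378 x 60/63 = 360 minutes = 6 hours.
True time: 9:00 + 6 hours = 3:00.

Final answer: 3:00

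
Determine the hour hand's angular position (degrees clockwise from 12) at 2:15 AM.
The hour hand moves 30 degrees per hour and 0.5 degrees per minute.
At 2:15: (2) x 30 + 15 x 0.5 = 60 + 7.5 = 67.5 degrees

Final answer: 67.5 degrees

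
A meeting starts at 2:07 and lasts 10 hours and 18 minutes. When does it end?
Starting time: 2:07
Adding 18 minutes to 7 minutes: 7 + 18 = 25 minutes
Adding 10 hours: 2 + 10 = 12
Final time: 12:25

Final answer: 12:25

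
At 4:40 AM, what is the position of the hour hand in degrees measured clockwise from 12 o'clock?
The hour hand moves 30 degrees per hour and 0.5 degrees per minute.
At 4:40: (4) x 30 + 40 x 0.5 = 120 + 20 = 140 degrees

Final answer: 140 degrees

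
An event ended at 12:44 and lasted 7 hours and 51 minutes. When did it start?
Starting time: 12:44 = 44 total minutes past 12:00
Subtracting: 7 hours and 51 minutes = 471 minutes
44 - 471 = -427 (negative, add 12 hours = 720) = 293 minutes
= 4 hours and 53 minutes past 12:00 = 4:53

Final answer: 4:53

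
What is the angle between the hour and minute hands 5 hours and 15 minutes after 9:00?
First find the time 5 hours and 15 minutes after 9:00.
Total minutes: 9 x 60 + 0 + 5 x 60 + 15 = 855.
855 mod 720 = 135 minutes = 2:15.
Now compute the angle at 2:15:
Hour hand: 2 x 30 + 15 x 0.5 = 67.5 degrees
Minute hand: 15 x 6 = 90 degrees
Difference: |67.5 - 90| = 22.5 degrees
The angle is 22.5 degrees

Final answer: 22.5 degrees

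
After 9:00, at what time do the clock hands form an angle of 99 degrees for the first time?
At t minutes past 9:00, the hour hand is at 30 x 9 + 0.5t degrees and the minute hand is at 6t degrees.
The smaller angle between them is 99 degrees when |30H - 5.5t| = 99 or |30H - 5.5t| = 261.
With H = 9, solve 30 x 9 - 5.5t = +/- target for each target:
  t = (30 x 9 - 99) / 5.5 = 31.09
  t = (30 x 9 + 99) / 5.5 = 67.09 (outside (0, 60))
  t = (30 x 9 - 261) / 5.5 = 1.64
  t = (30 x 9 + 261) / 5.5 = 96.55 (outside (0, 60))
Valid solutions in (0, 60): {1.64, 31.09} minutes.
The first occurrence is t = 1.64 minutes.
The hands form a 99-degree angle at 1.64 minutes past 9:00.

Final answer: 1.64 minutes past 9:00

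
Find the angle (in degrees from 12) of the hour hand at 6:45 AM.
The hour hand moves 30 degrees per hour and 0.5 degrees per minute.
At 6:45: (6) x 30 + 45 x 0.5 = 180 + 22.5 = 202.5 degrees

Final answer: 202.5 degrees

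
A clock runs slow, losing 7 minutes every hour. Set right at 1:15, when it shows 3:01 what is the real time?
For every 60 true minutes, the faulty clock advances 53 minutes, so 1 faulty-clock minute corresponds to 60/53 true minutes.
From 1:15 to 3:01 on the faulty dial is 106 minutes.
True elapsed: 106 x 60/53 = 120 minutes = 2 hours.
True time: 1:15 + 2 hours = 3:15.

Final answer: 3:15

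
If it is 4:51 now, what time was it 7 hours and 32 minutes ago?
Starting time: 4:51 = 291 total minutes past 12:00
Subtracting: 7 hours and 32 minutes = 452 minutes
291 - 452 = -161 (negative, add 12 hours = 720) = 559 minutes
= 9 hours and 19 minutes past 12:00 = 9:19

Final answer: 9:19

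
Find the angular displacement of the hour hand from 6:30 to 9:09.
The hour hand moves 0.5 degrees per minute.
Time elapsed: 9:09 - 6:30 = 159 minutes
Angular displacement: 159 x 0.5 = 79.5 degrees

Final answer: 79.5 degrees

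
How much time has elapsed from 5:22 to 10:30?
From 5:22 to 10:30:
(10 x 60 + 30) - (5 x 60 + 22) = 630 - 322 = 308 minutes
= 5 hours and 8 minutes

Final answer: 5 hours and 8 minutes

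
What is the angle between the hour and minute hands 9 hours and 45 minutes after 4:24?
First find the time 9 hours and 45 minutes after 4:24.
Total minutes: 4 x 60 + 24 + 9 x 60 + 45 = 849.
849 mod 720 = 129 minutes = 2:09.
Now compute the angle at 2:09:
Hour hand: 2 x 30 + 9 x 0.5 = 64.5 degrees
Minute hand: 9 x 6 = 54 degrees
Difference: |64.5 - 54| = 10.5 degrees
The angle is 10.5 degrees

Final answer: 10.5 degrees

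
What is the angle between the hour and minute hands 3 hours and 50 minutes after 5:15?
First find the time 3 hours and 50 minutes after 5:15.
Total minutes: 5 x 60 + 15 + 3 x 60 + 50 = 545.
545 mod 720 = 545 minutes = 9:05.
Now compute the angle at 9:05:
Hour hand: 9 x 30 + 5 x 0.5 = 272.5 degrees
Minute hand: 5 x 6 = 30 degrees
Difference: |272.5 - 30| = 242.5 degrees
Smaller angle: 360 - 242.5 = 117.5 degrees

Final answer: 117.5 degrees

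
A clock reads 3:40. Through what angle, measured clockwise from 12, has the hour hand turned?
The hour hand moves 30 degrees per hour and 0.5 degrees per minute.
At 3:40: (3) x 30 + 40 x 0.5 = 90 + 20 = 110 degrees

Final answer: 110 degrees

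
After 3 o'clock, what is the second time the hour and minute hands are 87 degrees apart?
At t minutes past 3:00, the hour hand is at 30 x 3 + 0.5t degrees and the minute hand is at 6t degrees.
The smaller angle between them is 87 degrees when |30H - 5.5t| = 87 or |30H - 5.5t| = 273.
With H = 3, solve 30 x 3 - 5.5t = +/- target for each target:
  t = (30 x 3 - 87) / 5.5 = 0.55
  t = (30 x 3 + 87) / 5.5 = 32.18
  t = (30 x 3 - 273) / 5.5 = -33.27 (outside (0, 60))
  t = (30 x 3 + 273) / 5.5 = 66 (outside (0, 60))
Valid solutions in (0, 60): {0.55, 32.18} minutes.
The second occurrence is t = 32.18 minutes.
The hands form a 87-degree angle at 32.18 minutes past 3:00.

Final answer: 32.18 minutes past 3:00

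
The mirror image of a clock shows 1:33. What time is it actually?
Reflection across the vertical (12-6) axis maps a hand at angle A degrees to (360 - A) degrees, which sends a reading of T minutes past 12:00 to (720 - T) minutes past 12:00.
Mirror reads 1:33 = 93 minutes past 12:00.
Actual time: (720 - 93) mod 720 = 627 minutes = 10:27.

Final answer: 10:27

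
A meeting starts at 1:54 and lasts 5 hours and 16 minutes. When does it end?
Starting time: 1:54
Adding 16 minutes to 54 minutes: 54 + 16 = 70 minutes = 1 hour and 10 minutes
Adding 5 hours: 1 + 5 + 1 (carry) = 7
Final time: 7:10

Final answer: 7:10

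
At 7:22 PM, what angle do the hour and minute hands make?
Hour hand position: 7 x 30 + 22 x 0.5 = 221 degrees
Minute hand position: 22 x 6 = 132 degrees
Difference: |221 - 132| = 89 degrees
The angle between the hands is 89 degrees

Final answer: 89 degrees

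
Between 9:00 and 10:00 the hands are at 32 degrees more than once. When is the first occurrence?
At t minutes past 9:00, the hour hand is at 30 x 9 + 0.5t degrees and the minute hand is at 6t degrees.
The smaller angle between them is 32 degrees when |30H - 5.5t| = 32 or |30H - 5.5t| = 328.
With H = 9, solve 30 x 9 - 5.5t = +/- target for each target:
  t = (30 x 9 - 32) / 5.5 = 43.27
  t = (30 x 9 + 32) / 5.5 = 54.91
  t = (30 x 9 - 328) / 5.5 = -10.55 (outside (0, 60))
  t = (30 x 9 + 328) / 5.5 = 108.73 (outside (0, 60))
Valid solutions in (0, 60): {43.27, 54.91} minutes.
The first occurrence is t = 43.27 minutes.
The hands form a 32-degree angle at 43.27 minutes past 9:00.

Final answer: 43.27 minutes past 9:00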